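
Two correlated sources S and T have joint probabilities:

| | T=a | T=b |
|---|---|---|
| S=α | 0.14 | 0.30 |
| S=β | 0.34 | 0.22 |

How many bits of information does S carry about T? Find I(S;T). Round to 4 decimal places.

0.0605 bits

Marginals: p(S) = (0.4400, 0.5600), p(T) = (0.4800, 0.5200).
I(S;T) = H(S) + H(T) − H(S,T).
H(S) = 0.9896, H(T) = 0.9988, H(S,T) = 1.9279.
I(S;T) = 0.9896 + 0.9988 − 1.9279 = 0.0605 bits.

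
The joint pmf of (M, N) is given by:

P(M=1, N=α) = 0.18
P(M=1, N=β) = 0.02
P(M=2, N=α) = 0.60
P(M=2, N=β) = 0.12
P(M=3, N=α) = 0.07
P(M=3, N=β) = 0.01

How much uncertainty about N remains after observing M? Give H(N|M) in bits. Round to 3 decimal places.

Chain rule: H(N|M) = H(M,N) − H(M).
Marginals: p(M) = (0.2000, 0.7200, 0.0800), p(N) = (0.8500, 0.1500).
H(M,N) = 1.7024 bits; H(M) = 1.0971 bits.
H(N|M) = 1.7024 − 1.0971 = 0.605 bits.

0.605 bits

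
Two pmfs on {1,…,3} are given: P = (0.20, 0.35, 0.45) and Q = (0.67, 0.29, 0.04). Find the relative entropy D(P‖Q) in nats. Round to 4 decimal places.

D(P‖Q) = Σ p·ln(p/q).
  0.20·ln(0.20/0.67) = -0.24179
  0.35·ln(0.35/0.29) = 0.06582
  0.45·ln(0.45/0.04) = 1.08917
D(P‖Q) = 0.9132 nats.

0.9132 nats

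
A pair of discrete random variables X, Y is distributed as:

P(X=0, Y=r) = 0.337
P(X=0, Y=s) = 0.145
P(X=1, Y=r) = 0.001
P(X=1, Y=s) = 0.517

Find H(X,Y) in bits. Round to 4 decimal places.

1.4348 bits

H(X,Y) = −Σ p(x,y)·log₂ p(x,y) over all 4 cells.
  cell (0,r): −0.337·log₂0.337 = 0.52881
  cell (0,s): −0.145·log₂0.145 = 0.40395
  cell (1,r): −0.001·log₂0.001 = 0.00997
  cell (1,s): −0.517·log₂0.517 = 0.49206
Sum = 1.4348 bits.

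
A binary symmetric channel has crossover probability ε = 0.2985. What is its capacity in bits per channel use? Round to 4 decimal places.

Binary symmetric channel: C = 1 − h₂(ε) where h₂ is the binary entropy function.
h₂(0.2985) = −0.2985·log₂0.2985 − 0.7015·log₂0.7015 = 0.8794.
C = 1 − 0.8794 = 0.1206 bits per channel use.

0.1206 bits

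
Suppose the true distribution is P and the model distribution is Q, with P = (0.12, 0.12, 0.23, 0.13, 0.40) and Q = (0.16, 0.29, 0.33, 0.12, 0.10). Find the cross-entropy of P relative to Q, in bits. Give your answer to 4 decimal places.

H(P,Q) = −Σ p·log₂ q.
  −0.12·log₂(0.16) = 0.31726
  −0.12·log₂(0.29) = 0.21431
  −0.23·log₂(0.33) = 0.36788
  −0.13·log₂(0.12) = 0.39766
  −0.40·log₂(0.10) = 1.32877
H(P,Q) = 2.6259 bits.

2.6259 bits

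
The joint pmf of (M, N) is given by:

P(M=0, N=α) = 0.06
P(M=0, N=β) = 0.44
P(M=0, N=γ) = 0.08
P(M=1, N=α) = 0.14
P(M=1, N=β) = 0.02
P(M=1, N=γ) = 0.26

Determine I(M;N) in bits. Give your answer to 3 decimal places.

0.419 bits

Marginals: p(M) = (0.5800, 0.4200), p(N) = (0.2000, 0.4600, 0.3400).
I(M;N) = Σ p(x,y)·log₂[p(x,y)/(p(x)p(y))].
  (0,α): 0.06·log₂(0.5172) = -0.0571
  (0,β): 0.44·log₂(1.6492) = 0.3176
  (0,γ): 0.08·log₂(0.4057) = -0.1041
  (1,α): 0.14·log₂(1.6667) = 0.1032
  (1,β): 0.02·log₂(0.1035) = -0.0654
  (1,γ): 0.26·log₂(1.8207) = 0.2248
Sum = 0.419 bits.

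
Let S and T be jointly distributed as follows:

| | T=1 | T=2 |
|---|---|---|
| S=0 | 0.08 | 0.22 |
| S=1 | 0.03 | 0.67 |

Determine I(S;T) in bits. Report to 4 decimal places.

0.0703 bits

Marginals: p(S) = (0.3000, 0.7000), p(T) = (0.1100, 0.8900).
I(S;T) = Σ p(x,y)·log₂[p(x,y)/(p(x)p(y))].
  (0,1): 0.08·log₂(2.4242) = 0.10220
  (0,2): 0.22·log₂(0.8240) = -0.06145
  (1,1): 0.03·log₂(0.3896) = -0.04080
  (1,2): 0.67·log₂(1.0754) = 0.07030
Sum = 0.0703 bits.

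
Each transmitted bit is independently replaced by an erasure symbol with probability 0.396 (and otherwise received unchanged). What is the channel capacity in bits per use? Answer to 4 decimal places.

Binary erasure channel: capacity C = 1 − ε.
C = 1 − 0.396 = 0.6040 bits per channel use.

0.6040 bits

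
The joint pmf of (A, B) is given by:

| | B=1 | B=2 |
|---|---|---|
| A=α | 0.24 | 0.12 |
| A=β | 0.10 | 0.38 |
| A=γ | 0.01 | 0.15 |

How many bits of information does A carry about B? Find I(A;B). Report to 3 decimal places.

Marginals: p(A) = (0.3600, 0.4800, 0.1600), p(B) = (0.3500, 0.6500).
I(A;B) = H(A) + H(B) − H(A,B).
H(A) = 1.4619, H(B) = 0.9341, H(A,B) = 2.2008.
I(A;B) = 1.4619 + 0.9341 − 2.2008 = 0.195 bits.

0.195 bits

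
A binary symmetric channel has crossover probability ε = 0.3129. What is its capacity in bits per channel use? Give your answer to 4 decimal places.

0.1035 bits

Binary symmetric channel: C = 1 − h₂(ε) where h₂ is the binary entropy function.
h₂(0.3129) = −0.3129·log₂0.3129 − 0.6871·log₂0.6871 = 0.8965.
C = 1 − 0.8965 = 0.1035 bits per channel use.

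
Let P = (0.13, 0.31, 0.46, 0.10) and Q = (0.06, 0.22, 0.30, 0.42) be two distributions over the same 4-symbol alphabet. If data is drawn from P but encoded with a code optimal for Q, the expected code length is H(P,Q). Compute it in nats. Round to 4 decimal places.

H(P,Q) = −Σ p·ln q.
  −0.13·ln(0.06) = 0.36574
  −0.31·ln(0.22) = 0.46938
  −0.46·ln(0.30) = 0.55383
  −0.10·ln(0.42) = 0.08675
H(P,Q) = 1.4757 nats.

1.4757 nats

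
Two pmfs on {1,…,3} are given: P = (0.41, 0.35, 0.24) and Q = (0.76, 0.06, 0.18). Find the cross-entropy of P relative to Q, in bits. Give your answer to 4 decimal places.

2.1767 bits

H(P,Q) = −Σ p·log₂ q.
  −0.41·log₂(0.76) = 0.16233
  −0.35·log₂(0.06) = 1.42061
  −0.24·log₂(0.18) = 0.59374
H(P,Q) = 2.1767 bits.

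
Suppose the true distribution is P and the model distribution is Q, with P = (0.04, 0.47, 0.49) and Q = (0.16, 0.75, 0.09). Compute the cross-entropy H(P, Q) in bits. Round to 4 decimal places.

2.0030 bits

H(P,Q) = −Σ p·log₂ q.
  −0.04·log₂(0.16) = 0.10575
  −0.47·log₂(0.75) = 0.19507
  −0.49·log₂(0.09) = 1.70223
H(P,Q) = 2.0030 bits.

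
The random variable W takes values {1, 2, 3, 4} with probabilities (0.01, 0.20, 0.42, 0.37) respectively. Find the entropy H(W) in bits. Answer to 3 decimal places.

H(W) = −Σ p·log₂ p.
  −(0.01)·log₂(0.01) = 0.0664
  −(0.20)·log₂(0.20) = 0.4644
  −(0.42)·log₂(0.42) = 0.5256
  −(0.37)·log₂(0.37) = 0.5307
Sum: 0.0664 + 0.4644 + 0.5256 + 0.5307 = 1.587 bits.

1.587 bits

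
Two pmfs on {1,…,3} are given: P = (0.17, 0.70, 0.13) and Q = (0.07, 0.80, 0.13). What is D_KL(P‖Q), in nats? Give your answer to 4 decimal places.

D(P‖Q) = Σ p·ln(p/q).
  0.17·ln(0.17/0.07) = 0.15084
  0.70·ln(0.70/0.80) = -0.09347
  0.13·ln(0.13/0.13) = 0.00000
D(P‖Q) = 0.0574 nats.

0.0574 nats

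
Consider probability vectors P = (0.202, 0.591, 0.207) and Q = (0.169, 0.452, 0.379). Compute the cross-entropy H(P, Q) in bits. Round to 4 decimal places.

H(P,Q) = −Σ p·log₂ q.
  −0.202·log₂(0.169) = 0.51811
  −0.591·log₂(0.452) = 0.67705
  −0.207·log₂(0.379) = 0.28974
H(P,Q) = 1.4849 bits.

1.4849 bits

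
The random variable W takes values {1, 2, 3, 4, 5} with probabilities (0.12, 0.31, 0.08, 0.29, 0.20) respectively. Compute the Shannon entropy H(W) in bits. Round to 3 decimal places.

2.165 bits

H(W) = −Σ p·log₂ p.
  −(0.12)·log₂(0.12) = 0.3671
  −(0.31)·log₂(0.31) = 0.5238
  −(0.08)·log₂(0.08) = 0.2915
  −(0.29)·log₂(0.29) = 0.5179
  −(0.20)·log₂(0.20) = 0.4644
Sum: 0.3671 + 0.5238 + 0.2915 + 0.5179 + 0.4644 = 2.165 bits.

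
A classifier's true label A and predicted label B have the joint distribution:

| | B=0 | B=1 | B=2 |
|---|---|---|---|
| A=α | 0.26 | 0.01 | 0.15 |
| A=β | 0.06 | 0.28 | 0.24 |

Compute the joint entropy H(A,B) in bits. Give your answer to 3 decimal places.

2.234 bits

H(A,B) = −Σ p(x,y)·log₂ p(x,y) over all 6 cells.
  cell (α,0): −0.26·log₂0.26 = 0.5053
  cell (α,1): −0.01·log₂0.01 = 0.0664
  cell (α,2): −0.15·log₂0.15 = 0.4105
  cell (β,0): −0.06·log₂0.06 = 0.2435
  cell (β,1): −0.28·log₂0.28 = 0.5142
  cell (β,2): −0.24·log₂0.24 = 0.4941
Sum = 2.234 bits.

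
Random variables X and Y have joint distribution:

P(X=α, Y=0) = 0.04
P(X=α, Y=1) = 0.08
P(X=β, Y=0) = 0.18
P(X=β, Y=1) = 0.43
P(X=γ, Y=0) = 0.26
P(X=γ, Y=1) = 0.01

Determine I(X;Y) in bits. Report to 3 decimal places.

0.293 bits

Marginals: p(X) = (0.1200, 0.6100, 0.2700), p(Y) = (0.4800, 0.5200).
I(X;Y) = H(X) + H(Y) − H(X,Y).
H(X) = 1.3121, H(Y) = 0.9988, H(X,Y) = 2.0179.
I(X;Y) = 1.3121 + 0.9988 − 2.0179 = 0.293 bits.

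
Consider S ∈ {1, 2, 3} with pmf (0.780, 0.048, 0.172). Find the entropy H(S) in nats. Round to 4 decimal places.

H(S) = −Σ p·ln p.
  −(0.780)·ln(0.780) = 0.19380
  −(0.048)·ln(0.048) = 0.14575
  −(0.172)·ln(0.172) = 0.30276
Sum: 0.19380 + 0.14575 + 0.30276 = 0.6423 nats.

0.6423 nats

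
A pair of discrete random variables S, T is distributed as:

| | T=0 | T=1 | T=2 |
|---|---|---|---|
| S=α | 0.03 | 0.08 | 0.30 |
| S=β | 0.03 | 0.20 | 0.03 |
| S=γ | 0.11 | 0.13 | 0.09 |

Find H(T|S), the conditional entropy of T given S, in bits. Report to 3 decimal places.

Marginals: p(S) = (0.4100, 0.2600, 0.3300), p(T) = (0.1700, 0.4100, 0.4200).
H(T|S) = Σ p(S) · H(T|S=·).
  S=α: p=0.4100, H(T|S=α) = 1.0658
  S=β: p=0.2600, H(T|S=β) = 1.0101
  S=γ: p=0.3300, H(T|S=γ) = 1.5690
Weighted sum = 1.217 bits.

1.217 bits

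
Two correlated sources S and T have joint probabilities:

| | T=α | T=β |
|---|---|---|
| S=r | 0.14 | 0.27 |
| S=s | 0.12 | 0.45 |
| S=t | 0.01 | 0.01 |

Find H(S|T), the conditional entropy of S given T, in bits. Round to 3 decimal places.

1.084 bits

Chain rule: H(S|T) = H(S,T) − H(T).
Marginals: p(S) = (0.4100, 0.5700, 0.0200), p(T) = (0.2700, 0.7300).
H(S,T) = 1.9255 bits; H(T) = 0.8415 bits.
H(S|T) = 1.9255 − 0.8415 = 1.084 bits.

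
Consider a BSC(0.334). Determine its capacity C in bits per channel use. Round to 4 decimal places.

Binary symmetric channel: C = 1 − h₂(ε) where h₂ is the binary entropy function.
h₂(0.334) = −0.334·log₂0.334 − 0.666·log₂0.666 = 0.9190.
C = 1 − 0.9190 = 0.0810 bits per channel use.

0.0810 bits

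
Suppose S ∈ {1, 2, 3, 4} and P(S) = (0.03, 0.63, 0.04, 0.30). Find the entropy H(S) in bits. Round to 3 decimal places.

H(S) = −Σ p·log₂ p.
  −(0.03)·log₂(0.03) = 0.1518
  −(0.63)·log₂(0.63) = 0.4199
  −(0.04)·log₂(0.04) = 0.1858
  −(0.30)·log₂(0.30) = 0.5211
Sum: 0.1518 + 0.4199 + 0.1858 + 0.5211 = 1.279 bits.

1.279 bits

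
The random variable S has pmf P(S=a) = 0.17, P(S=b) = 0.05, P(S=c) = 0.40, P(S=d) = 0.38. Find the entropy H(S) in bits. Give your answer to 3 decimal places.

1.710 bits

H(S) = −Σ p·log₂ p.
  −(0.17)·log₂(0.17) = 0.4346
  −(0.05)·log₂(0.05) = 0.2161
  −(0.40)·log₂(0.40) = 0.5288
  −(0.38)·log₂(0.38) = 0.5305
Sum: 0.4346 + 0.2161 + 0.5288 + 0.5305 = 1.710 bits.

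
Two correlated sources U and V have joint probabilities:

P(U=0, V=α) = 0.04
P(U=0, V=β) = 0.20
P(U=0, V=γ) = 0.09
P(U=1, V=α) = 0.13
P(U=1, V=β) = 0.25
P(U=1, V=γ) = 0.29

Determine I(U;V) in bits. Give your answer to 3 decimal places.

0.035 bits

Marginals: p(U) = (0.3300, 0.6700), p(V) = (0.1700, 0.4500, 0.3800).
I(U;V) = H(U) + H(V) − H(U,V).
H(U) = 0.9149, H(V) = 1.4834, H(U,V) = 2.3633.
I(U;V) = 0.9149 + 1.4834 − 2.3633 = 0.035 bits.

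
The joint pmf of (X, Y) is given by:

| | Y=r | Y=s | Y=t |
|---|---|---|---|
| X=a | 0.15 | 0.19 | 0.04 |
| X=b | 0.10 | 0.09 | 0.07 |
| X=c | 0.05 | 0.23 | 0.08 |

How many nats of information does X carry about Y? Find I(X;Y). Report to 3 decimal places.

0.054 nats

Marginals: p(X) = (0.3800, 0.2600, 0.3600), p(Y) = (0.3000, 0.5100, 0.1900).
I(X;Y) = Σ p(x,y)·ln[p(x,y)/(p(x)p(y))].
  (a,r): 0.15·ln(1.3158) = 0.0412
  (a,s): 0.19·ln(0.9804) = -0.0038
  (a,t): 0.04·ln(0.5540) = -0.0236
  (b,r): 0.10·ln(1.2821) = 0.0248
  (b,s): 0.09·ln(0.6787) = -0.0349
  (b,t): 0.07·ln(1.4170) = 0.0244
  (c,r): 0.05·ln(0.4630) = -0.0385
  (c,s): 0.23·ln(1.2527) = 0.0518
  (c,t): 0.08·ln(1.1696) = 0.0125
Sum = 0.054 nats.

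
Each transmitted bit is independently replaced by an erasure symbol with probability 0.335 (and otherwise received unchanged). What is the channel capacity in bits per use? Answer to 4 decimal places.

0.6650 bits

Binary erasure channel: capacity C = 1 − ε.
C = 1 − 0.335 = 0.6650 bits per channel use.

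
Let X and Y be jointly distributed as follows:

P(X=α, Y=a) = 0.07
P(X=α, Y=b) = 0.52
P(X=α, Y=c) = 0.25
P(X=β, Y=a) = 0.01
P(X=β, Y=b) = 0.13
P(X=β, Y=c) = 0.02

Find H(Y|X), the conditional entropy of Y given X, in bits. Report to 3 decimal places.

Marginals: p(X) = (0.8400, 0.1600), p(Y) = (0.0800, 0.6500, 0.2700).
H(Y|X) = Σ p(X) · H(Y|X=·).
  X=α: p=0.8400, H(Y|X=α) = 1.2474
  X=β: p=0.1600, H(Y|X=β) = 0.8684
Weighted sum = 1.187 bits.

1.187 bits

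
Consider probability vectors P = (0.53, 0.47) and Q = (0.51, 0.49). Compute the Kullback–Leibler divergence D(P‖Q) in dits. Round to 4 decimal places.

0.0003 dits

D(P‖Q) = Σ p·log₁₀(p/q).
  0.53·log₁₀(0.53/0.51) = 0.00885
  0.47·log₁₀(0.47/0.49) = -0.00851
D(P‖Q) = 0.0003 dits.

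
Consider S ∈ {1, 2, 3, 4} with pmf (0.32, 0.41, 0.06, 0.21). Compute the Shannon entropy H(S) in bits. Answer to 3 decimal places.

H(S) = −Σ p·log₂ p.
  −(0.32)·log₂(0.32) = 0.5260
  −(0.41)·log₂(0.41) = 0.5274
  −(0.06)·log₂(0.06) = 0.2435
  −(0.21)·log₂(0.21) = 0.4728
Sum: 0.5260 + 0.5274 + 0.2435 + 0.4728 = 1.770 bits.

1.770 bits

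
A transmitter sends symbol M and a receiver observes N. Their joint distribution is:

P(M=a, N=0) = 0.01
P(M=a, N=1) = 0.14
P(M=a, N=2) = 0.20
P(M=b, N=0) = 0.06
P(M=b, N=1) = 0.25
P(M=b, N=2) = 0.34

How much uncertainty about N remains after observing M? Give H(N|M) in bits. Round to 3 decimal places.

Chain rule: H(N|M) = H(M,N) − H(M).
Marginals: p(M) = (0.3500, 0.6500), p(N) = (0.0700, 0.3900, 0.5400).
H(M,N) = 2.2006 bits; H(M) = 0.9341 bits.
H(N|M) = 2.2006 − 0.9341 = 1.267 bits.

1.267 bits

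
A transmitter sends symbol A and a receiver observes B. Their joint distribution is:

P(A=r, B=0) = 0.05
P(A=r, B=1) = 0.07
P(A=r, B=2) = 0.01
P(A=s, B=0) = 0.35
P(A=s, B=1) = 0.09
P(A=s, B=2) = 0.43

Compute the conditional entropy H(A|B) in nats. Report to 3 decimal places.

Marginals: p(A) = (0.1300, 0.8700), p(B) = (0.4000, 0.1600, 0.4400).
H(A|B) = Σ p(B) · H(A|B=·).
  B=0: p=0.4000, H(A|B=0) = 0.3768
  B=1: p=0.1600, H(A|B=1) = 0.6853
  B=2: p=0.4400, H(A|B=2) = 0.1085
Weighted sum = 0.308 nats.

0.308 nats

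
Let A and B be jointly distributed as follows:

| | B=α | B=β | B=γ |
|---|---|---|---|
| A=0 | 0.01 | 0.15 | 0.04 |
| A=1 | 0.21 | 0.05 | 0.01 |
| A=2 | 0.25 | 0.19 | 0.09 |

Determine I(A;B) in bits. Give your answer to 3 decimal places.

0.213 bits

Marginals: p(A) = (0.2000, 0.2700, 0.5300), p(B) = (0.4700, 0.3900, 0.1400).
I(A;B) = Σ p(x,y)·log₂[p(x,y)/(p(x)p(y))].
  (0,α): 0.01·log₂(0.1064) = -0.0323
  (0,β): 0.15·log₂(1.9231) = 0.1415
  (0,γ): 0.04·log₂(1.4286) = 0.0206
  (1,α): 0.21·log₂(1.6548) = 0.1526
  (1,β): 0.05·log₂(0.4748) = -0.0537
  (1,γ): 0.01·log₂(0.2646) = -0.0192
  (2,α): 0.25·log₂(1.0036) = 0.0013
  (2,β): 0.19·log₂(0.9192) = -0.0231
  (2,γ): 0.09·log₂(1.2129) = 0.0251
Sum = 0.213 bits.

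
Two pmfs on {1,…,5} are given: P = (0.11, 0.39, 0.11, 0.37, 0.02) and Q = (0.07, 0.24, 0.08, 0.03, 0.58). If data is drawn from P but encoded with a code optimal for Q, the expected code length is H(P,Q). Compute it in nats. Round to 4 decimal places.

2.4352 nats

H(P,Q) = −Σ p·ln q.
  −0.11·ln(0.07) = 0.29252
  −0.39·ln(0.24) = 0.55658
  −0.11·ln(0.08) = 0.27783
  −0.37·ln(0.03) = 1.29743
  −0.02·ln(0.58) = 0.01089
H(P,Q) = 2.4352 nats.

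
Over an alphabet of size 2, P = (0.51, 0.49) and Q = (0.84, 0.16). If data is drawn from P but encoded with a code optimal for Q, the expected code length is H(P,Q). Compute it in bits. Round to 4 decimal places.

1.4238 bits

H(P,Q) = −Σ p·log₂ q.
  −0.51·log₂(0.84) = 0.12828
  −0.49·log₂(0.16) = 1.29549
H(P,Q) = 1.4238 bits.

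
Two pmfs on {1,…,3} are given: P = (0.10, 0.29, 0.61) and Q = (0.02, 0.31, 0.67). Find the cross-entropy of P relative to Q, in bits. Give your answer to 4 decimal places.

1.4068 bits

H(P,Q) = −Σ p·log₂ q.
  −0.10·log₂(0.02) = 0.56439
  −0.29·log₂(0.31) = 0.49000
  −0.61·log₂(0.67) = 0.35244
H(P,Q) = 1.4068 bits.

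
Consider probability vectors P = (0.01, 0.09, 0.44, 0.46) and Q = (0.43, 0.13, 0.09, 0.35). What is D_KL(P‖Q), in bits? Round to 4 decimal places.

D(P‖Q) = Σ p·log₂(p/q).
  0.01·log₂(0.01/0.43) = -0.05426
  0.09·log₂(0.09/0.13) = -0.04775
  0.44·log₂(0.44/0.09) = 1.00738
  0.46·log₂(0.46/0.35) = 0.18137
D(P‖Q) = 1.0867 bits.

1.0867 bits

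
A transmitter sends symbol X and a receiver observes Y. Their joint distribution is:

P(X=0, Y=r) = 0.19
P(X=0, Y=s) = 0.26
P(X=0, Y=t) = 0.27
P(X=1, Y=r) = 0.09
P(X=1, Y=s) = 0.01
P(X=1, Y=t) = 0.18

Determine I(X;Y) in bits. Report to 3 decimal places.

Marginals: p(X) = (0.7200, 0.2800), p(Y) = (0.2800, 0.2700, 0.4500).
I(X;Y) = Σ p(x,y)·log₂[p(x,y)/(p(x)p(y))].
  (0,r): 0.19·log₂(0.9425) = -0.0162
  (0,s): 0.26·log₂(1.3374) = 0.1091
  (0,t): 0.27·log₂(0.8333) = -0.0710
  (1,r): 0.09·log₂(1.1480) = 0.0179
  (1,s): 0.01·log₂(0.1323) = -0.0292
  (1,t): 0.18·log₂(1.4286) = 0.0926
Sum = 0.103 bits.

0.103 bits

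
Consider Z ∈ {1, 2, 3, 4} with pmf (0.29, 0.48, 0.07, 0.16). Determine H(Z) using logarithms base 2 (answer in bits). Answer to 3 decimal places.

H(Z) = −Σ p·log₂ p.
  −(0.29)·log₂(0.29) = 0.5179
  −(0.48)·log₂(0.48) = 0.5083
  −(0.07)·log₂(0.07) = 0.2686
  −(0.16)·log₂(0.16) = 0.4230
Sum: 0.5179 + 0.5083 + 0.2686 + 0.4230 = 1.718 bits.

1.718 bits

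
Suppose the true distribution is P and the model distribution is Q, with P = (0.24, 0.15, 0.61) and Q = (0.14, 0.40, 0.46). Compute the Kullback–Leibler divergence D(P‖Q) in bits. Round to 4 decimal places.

0.2227 bits

D(P‖Q) = Σ p·log₂(p/q).
  0.24·log₂(0.24/0.14) = 0.18663
  0.15·log₂(0.15/0.40) = -0.21226
  0.61·log₂(0.61/0.46) = 0.24838
D(P‖Q) = 0.2227 bits.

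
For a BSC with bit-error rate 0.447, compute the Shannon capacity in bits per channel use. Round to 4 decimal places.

0.0081 bits

Binary symmetric channel: C = 1 − h₂(ε) where h₂ is the binary entropy function.
h₂(0.447) = −0.447·log₂0.447 − 0.553·log₂0.553 = 0.9919.
C = 1 − 0.9919 = 0.0081 bits per channel use.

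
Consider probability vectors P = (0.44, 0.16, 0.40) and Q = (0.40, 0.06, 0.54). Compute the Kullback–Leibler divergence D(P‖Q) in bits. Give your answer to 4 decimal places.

D(P‖Q) = Σ p·log₂(p/q).
  0.44·log₂(0.44/0.40) = 0.06050
  0.16·log₂(0.16/0.06) = 0.22641
  0.40·log₂(0.40/0.54) = -0.17318
D(P‖Q) = 0.1137 bits.

0.1137 bits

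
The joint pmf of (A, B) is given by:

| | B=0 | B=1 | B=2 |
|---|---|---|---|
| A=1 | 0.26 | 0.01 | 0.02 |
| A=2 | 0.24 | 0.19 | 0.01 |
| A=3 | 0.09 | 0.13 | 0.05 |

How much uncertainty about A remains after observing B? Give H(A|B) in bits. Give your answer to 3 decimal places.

1.343 bits

Chain rule: H(A|B) = H(A,B) − H(B).
Marginals: p(A) = (0.2900, 0.4400, 0.2700), p(B) = (0.5900, 0.3300, 0.0800).
H(A,B) = 2.6118 bits; H(B) = 1.2684 bits.
H(A|B) = 2.6118 − 1.2684 = 1.343 bits.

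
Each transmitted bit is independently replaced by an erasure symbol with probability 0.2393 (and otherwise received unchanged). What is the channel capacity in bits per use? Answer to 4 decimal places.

Binary erasure channel: capacity C = 1 − ε.
C = 1 − 0.2393 = 0.7607 bits per channel use.

0.7607 bits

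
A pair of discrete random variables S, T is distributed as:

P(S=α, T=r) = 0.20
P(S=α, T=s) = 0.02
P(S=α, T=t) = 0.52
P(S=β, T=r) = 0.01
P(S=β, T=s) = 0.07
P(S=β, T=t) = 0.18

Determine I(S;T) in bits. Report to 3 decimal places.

Marginals: p(S) = (0.7400, 0.2600), p(T) = (0.2100, 0.0900, 0.7000).
I(S;T) = H(S) + H(T) − H(S,T).
H(S) = 0.8267, H(T) = 1.1457, H(S,T) = 1.8481.
I(S;T) = 0.8267 + 1.1457 − 1.8481 = 0.124 bits.

0.124 bits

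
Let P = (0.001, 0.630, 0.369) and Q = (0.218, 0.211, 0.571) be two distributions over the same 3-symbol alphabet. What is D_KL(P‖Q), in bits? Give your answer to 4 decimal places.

D(P‖Q) = Σ p·log₂(p/q).
  0.001·log₂(0.001/0.218) = -0.00777
  0.630·log₂(0.630/0.211) = 0.99421
  0.369·log₂(0.369/0.571) = -0.23242
D(P‖Q) = 0.7540 bits.

0.7540 bits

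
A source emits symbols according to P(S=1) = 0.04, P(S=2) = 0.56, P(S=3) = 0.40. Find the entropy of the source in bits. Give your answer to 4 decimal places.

1.1830 bits

H(S) = −Σ p·log₂ p.
  −(0.04)·log₂(0.04) = 0.18575
  −(0.56)·log₂(0.56) = 0.46844
  −(0.40)·log₂(0.40) = 0.52877
Sum: 0.18575 + 0.46844 + 0.52877 = 1.1830 bits.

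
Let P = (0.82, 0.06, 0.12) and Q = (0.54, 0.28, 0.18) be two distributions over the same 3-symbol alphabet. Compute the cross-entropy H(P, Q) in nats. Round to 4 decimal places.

0.7874 nats

H(P,Q) = −Σ p·ln q.
  −0.82·ln(0.54) = 0.50527
  −0.06·ln(0.28) = 0.07638
  −0.12·ln(0.18) = 0.20578
H(P,Q) = 0.7874 nats.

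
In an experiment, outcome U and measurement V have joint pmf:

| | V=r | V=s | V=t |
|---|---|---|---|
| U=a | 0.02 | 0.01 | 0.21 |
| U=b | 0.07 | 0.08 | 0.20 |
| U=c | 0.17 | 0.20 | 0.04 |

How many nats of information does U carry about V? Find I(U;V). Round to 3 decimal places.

0.230 nats

Marginals: p(U) = (0.2400, 0.3500, 0.4100), p(V) = (0.2600, 0.2900, 0.4500).
I(U;V) = H(U) + H(V) − H(U,V).
H(U) = 1.0755, H(V) = 1.0686, H(U,V) = 1.9140.
I(U;V) = 1.0755 + 1.0686 − 1.9140 = 0.230 nats.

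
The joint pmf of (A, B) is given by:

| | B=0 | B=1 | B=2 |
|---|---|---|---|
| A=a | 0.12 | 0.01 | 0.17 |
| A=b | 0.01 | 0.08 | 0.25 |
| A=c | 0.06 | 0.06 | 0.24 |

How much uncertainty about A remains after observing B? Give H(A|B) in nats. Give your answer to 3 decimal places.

Marginals: p(A) = (0.3000, 0.3400, 0.3600), p(B) = (0.1900, 0.1500, 0.6600).
H(A|B) = Σ p(B) · H(A|B=·).
  B=0: p=0.1900, H(A|B=0) = 0.8092
  B=1: p=0.1500, H(A|B=1) = 0.8823
  B=2: p=0.6600, H(A|B=2) = 1.0850
Weighted sum = 1.002 nats.

1.002 nats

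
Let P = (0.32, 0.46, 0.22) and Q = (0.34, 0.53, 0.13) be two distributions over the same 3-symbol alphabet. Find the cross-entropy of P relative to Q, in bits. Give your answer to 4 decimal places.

H(P,Q) = −Σ p·log₂ q.
  −0.32·log₂(0.34) = 0.49805
  −0.46·log₂(0.53) = 0.42133
  −0.22·log₂(0.13) = 0.64755
H(P,Q) = 1.5669 bits.

1.5669 bits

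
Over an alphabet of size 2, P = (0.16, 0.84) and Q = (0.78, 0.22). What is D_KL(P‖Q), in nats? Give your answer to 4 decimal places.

0.8720 nats

D(P‖Q) = Σ p·ln(p/q).
  0.16·ln(0.16/0.78) = -0.25346
  0.84·ln(0.84/0.22) = 1.12541
D(P‖Q) = 0.8720 nats.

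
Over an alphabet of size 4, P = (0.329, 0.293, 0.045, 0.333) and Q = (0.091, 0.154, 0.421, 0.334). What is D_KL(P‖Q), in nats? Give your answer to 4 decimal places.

0.5097 nats

D(P‖Q) = Σ p·ln(p/q).
  0.329·ln(0.329/0.091) = 0.42283
  0.293·ln(0.293/0.154) = 0.18846
  0.045·ln(0.045/0.421) = -0.10062
  0.333·ln(0.333/0.334) = -0.00100
D(P‖Q) = 0.5097 nats.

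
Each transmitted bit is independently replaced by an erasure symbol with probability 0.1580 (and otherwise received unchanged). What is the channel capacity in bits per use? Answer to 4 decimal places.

0.8420 bits

Binary erasure channel: capacity C = 1 − ε.
C = 1 − 0.1580 = 0.8420 bits per channel use.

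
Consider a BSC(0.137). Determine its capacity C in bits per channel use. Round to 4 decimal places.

Binary symmetric channel: C = 1 − h₂(ε) where h₂ is the binary entropy function.
h₂(0.137) = −0.137·log₂0.137 − 0.863·log₂0.863 = 0.5763.
C = 1 − 0.5763 = 0.4237 bits per channel use.

0.4237 bits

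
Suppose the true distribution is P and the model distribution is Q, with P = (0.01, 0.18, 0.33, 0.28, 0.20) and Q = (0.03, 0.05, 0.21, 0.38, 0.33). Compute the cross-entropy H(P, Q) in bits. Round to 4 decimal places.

H(P,Q) = −Σ p·log₂ q.
  −0.01·log₂(0.03) = 0.05059
  −0.18·log₂(0.05) = 0.77795
  −0.33·log₂(0.21) = 0.74301
  −0.28·log₂(0.38) = 0.39086
  −0.20·log₂(0.33) = 0.31989
H(P,Q) = 2.2823 bits.

2.2823 bits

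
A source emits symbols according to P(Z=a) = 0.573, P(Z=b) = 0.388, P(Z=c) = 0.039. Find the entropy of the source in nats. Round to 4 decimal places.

H(Z) = −Σ p·ln p.
  −(0.573)·ln(0.573) = 0.31909
  −(0.388)·ln(0.388) = 0.36734
  −(0.039)·ln(0.039) = 0.12652
Sum: 0.31909 + 0.36734 + 0.12652 = 0.8129 nats.

0.8129 nats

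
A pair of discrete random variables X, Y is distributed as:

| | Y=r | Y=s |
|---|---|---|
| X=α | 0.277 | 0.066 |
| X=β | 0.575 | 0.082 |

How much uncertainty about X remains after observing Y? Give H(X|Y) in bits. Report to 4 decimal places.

Marginals: p(X) = (0.3430, 0.6570), p(Y) = (0.8520, 0.1480).
H(X|Y) = Σ p(Y) · H(X|Y=·).
  Y=r: p=0.8520, H(X|Y=r) = 0.9099
  Y=s: p=0.1480, H(X|Y=s) = 0.9916
Weighted sum = 0.9220 bits.

0.9220 bits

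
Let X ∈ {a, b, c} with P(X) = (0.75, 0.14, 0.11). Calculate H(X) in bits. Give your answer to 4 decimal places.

1.0587 bits

H(X) = −Σ p·log₂ p.
  −(0.75)·log₂(0.75) = 0.31128
  −(0.14)·log₂(0.14) = 0.39711
  −(0.11)·log₂(0.11) = 0.35029
Sum: 0.31128 + 0.39711 + 0.35029 = 1.0587 bits.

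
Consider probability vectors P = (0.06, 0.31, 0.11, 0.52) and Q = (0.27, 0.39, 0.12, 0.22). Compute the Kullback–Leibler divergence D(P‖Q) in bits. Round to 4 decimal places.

D(P‖Q) = Σ p·log₂(p/q).
  0.06·log₂(0.06/0.27) = -0.13020
  0.31·log₂(0.31/0.39) = -0.10267
  0.11·log₂(0.11/0.12) = -0.01381
  0.52·log₂(0.52/0.22) = 0.64532
D(P‖Q) = 0.3986 bits.

0.3986 bits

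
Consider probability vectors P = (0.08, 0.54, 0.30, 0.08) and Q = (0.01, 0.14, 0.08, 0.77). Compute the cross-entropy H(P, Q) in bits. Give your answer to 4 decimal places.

H(P,Q) = −Σ p·log₂ q.
  −0.08·log₂(0.01) = 0.53151
  −0.54·log₂(0.14) = 1.53171
  −0.30·log₂(0.08) = 1.09316
  −0.08·log₂(0.77) = 0.03017
H(P,Q) = 3.1865 bits.

3.1865 bits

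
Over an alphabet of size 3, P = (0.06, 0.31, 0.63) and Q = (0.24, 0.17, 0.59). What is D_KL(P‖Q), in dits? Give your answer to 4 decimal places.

0.0627 dits

D(P‖Q) = Σ p·log₁₀(p/q).
  0.06·log₁₀(0.06/0.24) = -0.03612
  0.31·log₁₀(0.31/0.17) = 0.08088
  0.63·log₁₀(0.63/0.59) = 0.01795
D(P‖Q) = 0.0627 dits.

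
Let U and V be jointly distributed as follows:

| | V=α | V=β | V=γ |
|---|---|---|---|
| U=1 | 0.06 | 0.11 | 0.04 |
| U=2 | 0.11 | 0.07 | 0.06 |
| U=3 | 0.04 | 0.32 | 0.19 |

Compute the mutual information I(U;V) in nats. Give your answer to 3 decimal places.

Marginals: p(U) = (0.2100, 0.2400, 0.5500), p(V) = (0.2100, 0.5000, 0.2900).
I(U;V) = Σ p(x,y)·ln[p(x,y)/(p(x)p(y))].
  (1,α): 0.06·ln(1.3605) = 0.0185
  (1,β): 0.11·ln(1.0476) = 0.0051
  (1,γ): 0.04·ln(0.6568) = -0.0168
  (2,α): 0.11·ln(2.1825) = 0.0859
  (2,β): 0.07·ln(0.5833) = -0.0377
  (2,γ): 0.06·ln(0.8621) = -0.0089
  (3,α): 0.04·ln(0.3463) = -0.0424
  (3,β): 0.32·ln(1.1636) = 0.0485
  (3,γ): 0.19·ln(1.1912) = 0.0332
Sum = 0.085 nats.

0.085 nats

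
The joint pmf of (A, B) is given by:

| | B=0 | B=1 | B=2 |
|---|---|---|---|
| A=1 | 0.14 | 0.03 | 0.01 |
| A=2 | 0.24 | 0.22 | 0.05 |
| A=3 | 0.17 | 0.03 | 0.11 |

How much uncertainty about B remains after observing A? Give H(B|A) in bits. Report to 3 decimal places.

1.278 bits

Chain rule: H(B|A) = H(A,B) − H(A).
Marginals: p(A) = (0.1800, 0.5100, 0.3100), p(B) = (0.5500, 0.2800, 0.1700).
H(A,B) = 2.7428 bits; H(A) = 1.4645 bits.
H(B|A) = 2.7428 − 1.4645 = 1.278 bits.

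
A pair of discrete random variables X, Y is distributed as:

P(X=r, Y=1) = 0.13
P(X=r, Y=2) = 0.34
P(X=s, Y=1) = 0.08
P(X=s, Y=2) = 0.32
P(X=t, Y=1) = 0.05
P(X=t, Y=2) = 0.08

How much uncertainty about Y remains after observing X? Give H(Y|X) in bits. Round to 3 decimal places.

0.814 bits

Chain rule: H(Y|X) = H(X,Y) − H(X).
Marginals: p(X) = (0.4700, 0.4000, 0.1300), p(Y) = (0.2600, 0.7400).
H(X,Y) = 2.2370 bits; H(X) = 1.4234 bits.
H(Y|X) = 2.2370 − 1.4234 = 0.814 bits.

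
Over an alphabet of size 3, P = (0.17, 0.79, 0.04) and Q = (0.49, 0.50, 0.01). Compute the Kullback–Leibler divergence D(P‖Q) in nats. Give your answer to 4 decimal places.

0.2369 nats

D(P‖Q) = Σ p·ln(p/q).
  0.17·ln(0.17/0.49) = -0.17996
  0.79·ln(0.79/0.50) = 0.36137
  0.04·ln(0.04/0.01) = 0.05545
D(P‖Q) = 0.2369 nats.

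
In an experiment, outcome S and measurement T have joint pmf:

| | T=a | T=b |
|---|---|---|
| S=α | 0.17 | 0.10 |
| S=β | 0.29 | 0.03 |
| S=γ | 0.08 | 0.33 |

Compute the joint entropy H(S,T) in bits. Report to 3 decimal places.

H(S,T) = −Σ p(x,y)·log₂ p(x,y) over all 6 cells.
  cell (α,a): −0.17·log₂0.17 = 0.4346
  cell (α,b): −0.10·log₂0.10 = 0.3322
  cell (β,a): −0.29·log₂0.29 = 0.5179
  cell (β,b): −0.03·log₂0.03 = 0.1518
  cell (γ,a): −0.08·log₂0.08 = 0.2915
  cell (γ,b): −0.33·log₂0.33 = 0.5278
Sum = 2.256 bits.

2.256 bits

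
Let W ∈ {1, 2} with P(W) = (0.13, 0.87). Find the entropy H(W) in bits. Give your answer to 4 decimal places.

H(W) = −Σ p·log₂ p.
  −(0.13)·log₂(0.13) = 0.38264
  −(0.87)·log₂(0.87) = 0.17479
Sum: 0.38264 + 0.17479 = 0.5574 bits.

0.5574 bits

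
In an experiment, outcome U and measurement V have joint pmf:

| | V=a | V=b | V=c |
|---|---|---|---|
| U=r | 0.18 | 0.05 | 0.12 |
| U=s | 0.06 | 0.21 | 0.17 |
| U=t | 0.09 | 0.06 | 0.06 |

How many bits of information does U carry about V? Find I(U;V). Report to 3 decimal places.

0.129 bits

Marginals: p(U) = (0.3500, 0.4400, 0.2100), p(V) = (0.3300, 0.3200, 0.3500).
I(U;V) = H(U) + H(V) − H(U,V).
H(U) = 1.5241, H(V) = 1.5840, H(U,V) = 2.9791.
I(U;V) = 1.5241 + 1.5840 − 2.9791 = 0.129 bits.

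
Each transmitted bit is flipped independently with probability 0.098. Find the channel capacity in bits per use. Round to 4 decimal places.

Binary symmetric channel: C = 1 − h₂(ε) where h₂ is the binary entropy function.
h₂(0.098) = −0.098·log₂0.098 − 0.902·log₂0.902 = 0.4626.
C = 1 − 0.4626 = 0.5374 bits per channel use.

0.5374 bits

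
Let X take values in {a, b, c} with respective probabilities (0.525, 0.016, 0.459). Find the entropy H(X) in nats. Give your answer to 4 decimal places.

0.7619 nats

H(X) = −Σ p·ln p.
  −(0.525)·ln(0.525) = 0.33829
  −(0.016)·ln(0.016) = 0.06616
  −(0.459)·ln(0.459) = 0.35743
Sum: 0.33829 + 0.06616 + 0.35743 = 0.7619 nats.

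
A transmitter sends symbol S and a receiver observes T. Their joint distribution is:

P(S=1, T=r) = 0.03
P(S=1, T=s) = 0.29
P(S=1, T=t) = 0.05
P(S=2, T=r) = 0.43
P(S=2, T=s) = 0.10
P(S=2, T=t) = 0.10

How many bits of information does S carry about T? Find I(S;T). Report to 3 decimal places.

0.333 bits

Marginals: p(S) = (0.3700, 0.6300), p(T) = (0.4600, 0.3900, 0.1500).
I(S;T) = H(S) + H(T) − H(S,T).
H(S) = 0.9507, H(T) = 1.4557, H(S,T) = 2.0737.
I(S;T) = 0.9507 + 1.4557 − 2.0737 = 0.333 bits.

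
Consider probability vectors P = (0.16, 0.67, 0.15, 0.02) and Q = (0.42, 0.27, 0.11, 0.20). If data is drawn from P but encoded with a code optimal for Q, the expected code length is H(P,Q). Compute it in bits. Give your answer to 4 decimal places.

H(P,Q) = −Σ p·log₂ q.
  −0.16·log₂(0.42) = 0.20025
  −0.67·log₂(0.27) = 1.26561
  −0.15·log₂(0.11) = 0.47766
  −0.02·log₂(0.20) = 0.04644
H(P,Q) = 1.9900 bits.

1.9900 bits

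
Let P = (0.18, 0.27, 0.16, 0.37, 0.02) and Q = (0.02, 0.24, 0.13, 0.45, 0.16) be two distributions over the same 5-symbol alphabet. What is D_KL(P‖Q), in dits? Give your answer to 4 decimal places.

D(P‖Q) = Σ p·log₁₀(p/q).
  0.18·log₁₀(0.18/0.02) = 0.17176
  0.27·log₁₀(0.27/0.24) = 0.01381
  0.16·log₁₀(0.16/0.13) = 0.01443
  0.37·log₁₀(0.37/0.45) = -0.03145
  0.02·log₁₀(0.02/0.16) = -0.01806
D(P‖Q) = 0.1505 dits.

0.1505 dits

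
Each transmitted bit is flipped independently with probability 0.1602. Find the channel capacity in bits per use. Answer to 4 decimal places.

0.3652 bits

Binary symmetric channel: C = 1 − h₂(ε) where h₂ is the binary entropy function.
h₂(0.1602) = −0.1602·log₂0.1602 − 0.8398·log₂0.8398 = 0.6348.
C = 1 − 0.6348 = 0.3652 bits per channel use.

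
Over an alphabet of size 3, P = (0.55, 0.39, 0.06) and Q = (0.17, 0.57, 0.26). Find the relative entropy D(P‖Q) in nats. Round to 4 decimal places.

D(P‖Q) = Σ p·ln(p/q).
  0.55·ln(0.55/0.17) = 0.64577
  0.39·ln(0.39/0.57) = -0.14800
  0.06·ln(0.06/0.26) = -0.08798
D(P‖Q) = 0.4098 nats.

0.4098 nats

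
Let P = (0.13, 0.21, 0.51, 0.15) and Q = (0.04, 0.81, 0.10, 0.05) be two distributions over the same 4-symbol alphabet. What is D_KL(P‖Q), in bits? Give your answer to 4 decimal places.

1.2486 bits

D(P‖Q) = Σ p·log₂(p/q).
  0.13·log₂(0.13/0.04) = 0.22106
  0.21·log₂(0.21/0.81) = -0.40898
  0.51·log₂(0.51/0.10) = 1.19875
  0.15·log₂(0.15/0.05) = 0.23774
D(P‖Q) = 1.2486 bits.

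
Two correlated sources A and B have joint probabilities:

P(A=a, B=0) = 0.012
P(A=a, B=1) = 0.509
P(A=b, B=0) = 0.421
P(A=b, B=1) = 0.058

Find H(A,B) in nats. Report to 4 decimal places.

0.9262 nats

H(A,B) = −Σ p(x,y)·ln p(x,y) over all 4 cells.
  cell (a,0): −0.012·ln0.012 = 0.05307
  cell (a,1): −0.509·ln0.509 = 0.34373
  cell (b,0): −0.421·ln0.421 = 0.36422
  cell (b,1): −0.058·ln0.058 = 0.16514
Sum = 0.9262 nats.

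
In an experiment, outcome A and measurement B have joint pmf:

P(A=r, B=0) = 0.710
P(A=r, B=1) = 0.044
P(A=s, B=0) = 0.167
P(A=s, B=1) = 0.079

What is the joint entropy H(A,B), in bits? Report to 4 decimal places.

1.2696 bits

H(A,B) = −Σ p(x,y)·log₂ p(x,y) over all 4 cells.
  cell (r,0): −0.710·log₂0.710 = 0.35082
  cell (r,1): −0.044·log₂0.044 = 0.19828
  cell (s,0): −0.167·log₂0.167 = 0.43121
  cell (s,1): −0.079·log₂0.079 = 0.28930
Sum = 1.2696 bits.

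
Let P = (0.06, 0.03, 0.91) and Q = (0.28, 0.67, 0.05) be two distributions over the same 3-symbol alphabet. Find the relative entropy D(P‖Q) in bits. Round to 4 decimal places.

3.5414 bits

D(P‖Q) = Σ p·log₂(p/q).
  0.06·log₂(0.06/0.28) = -0.13334
  0.03·log₂(0.03/0.67) = -0.13443
  0.91·log₂(0.91/0.05) = 3.80914
D(P‖Q) = 3.5414 bits.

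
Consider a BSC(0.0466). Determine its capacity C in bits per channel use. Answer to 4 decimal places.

0.7282 bits

Binary symmetric channel: C = 1 − h₂(ε) where h₂ is the binary entropy function.
h₂(0.0466) = −0.0466·log₂0.0466 − 0.9534·log₂0.9534 = 0.2718.
C = 1 − 0.2718 = 0.7282 bits per channel use.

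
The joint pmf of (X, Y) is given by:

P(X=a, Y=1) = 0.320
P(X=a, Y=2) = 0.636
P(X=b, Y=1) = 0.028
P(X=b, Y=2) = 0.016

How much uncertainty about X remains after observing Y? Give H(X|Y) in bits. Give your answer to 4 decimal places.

0.2489 bits

Chain rule: H(X|Y) = H(X,Y) − H(Y).
Marginals: p(X) = (0.9560, 0.0440), p(Y) = (0.3480, 0.6520).
H(X,Y) = 1.1812 bits; H(Y) = 0.9323 bits.
H(X|Y) = 1.1812 − 0.9323 = 0.2489 bits.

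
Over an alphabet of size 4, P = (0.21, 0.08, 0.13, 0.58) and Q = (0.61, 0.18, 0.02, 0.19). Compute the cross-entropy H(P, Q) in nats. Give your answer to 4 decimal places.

1.7128 nats

H(P,Q) = −Σ p·ln q.
  −0.21·ln(0.61) = 0.10380
  −0.08·ln(0.18) = 0.13718
  −0.13·ln(0.02) = 0.50856
  −0.58·ln(0.19) = 0.96322
H(P,Q) = 1.7128 nats.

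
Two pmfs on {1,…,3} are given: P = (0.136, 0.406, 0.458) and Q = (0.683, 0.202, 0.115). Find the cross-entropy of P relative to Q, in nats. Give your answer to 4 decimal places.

H(P,Q) = −Σ p·ln q.
  −0.136·ln(0.683) = 0.05185
  −0.406·ln(0.202) = 0.64939
  −0.458·ln(0.115) = 0.99057
H(P,Q) = 1.6918 nats.

1.6918 nats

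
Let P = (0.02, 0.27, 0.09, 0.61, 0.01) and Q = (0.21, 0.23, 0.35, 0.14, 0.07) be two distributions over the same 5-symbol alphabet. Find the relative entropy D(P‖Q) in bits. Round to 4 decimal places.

1.0855 bits

D(P‖Q) = Σ p·log₂(p/q).
  0.02·log₂(0.02/0.21) = -0.06785
  0.27·log₂(0.27/0.23) = 0.06246
  0.09·log₂(0.09/0.35) = -0.17634
  0.61·log₂(0.61/0.14) = 1.29526
  0.01·log₂(0.01/0.07) = -0.02807
D(P‖Q) = 1.0855 bits.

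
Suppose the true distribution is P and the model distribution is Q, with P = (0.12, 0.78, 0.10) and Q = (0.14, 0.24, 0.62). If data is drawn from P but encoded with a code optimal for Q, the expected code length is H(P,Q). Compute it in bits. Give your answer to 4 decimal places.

2.0153 bits

H(P,Q) = −Σ p·log₂ q.
  −0.12·log₂(0.14) = 0.34038
  −0.78·log₂(0.24) = 1.60594
  −0.10·log₂(0.62) = 0.06897
H(P,Q) = 2.0153 bits.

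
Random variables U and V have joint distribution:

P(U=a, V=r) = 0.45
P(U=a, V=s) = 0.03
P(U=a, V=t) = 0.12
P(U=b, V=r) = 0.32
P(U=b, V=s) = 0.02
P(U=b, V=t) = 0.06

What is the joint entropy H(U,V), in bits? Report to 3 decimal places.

H(U,V) = −Σ p(x,y)·log₂ p(x,y) over all 6 cells.
  cell (a,r): −0.45·log₂0.45 = 0.5184
  cell (a,s): −0.03·log₂0.03 = 0.1518
  cell (a,t): −0.12·log₂0.12 = 0.3671
  cell (b,r): −0.32·log₂0.32 = 0.5260
  cell (b,s): −0.02·log₂0.02 = 0.1129
  cell (b,t): −0.06·log₂0.06 = 0.2435
Sum = 1.920 bits.

1.920 bits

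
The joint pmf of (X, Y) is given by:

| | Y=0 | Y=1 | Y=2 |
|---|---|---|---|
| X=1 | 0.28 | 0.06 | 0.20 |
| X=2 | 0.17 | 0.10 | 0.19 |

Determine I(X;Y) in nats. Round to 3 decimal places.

Marginals: p(X) = (0.5400, 0.4600), p(Y) = (0.4500, 0.1600, 0.3900).
I(X;Y) = Σ p(x,y)·ln[p(x,y)/(p(x)p(y))].
  (1,0): 0.28·ln(1.1523) = 0.0397
  (1,1): 0.06·ln(0.6944) = -0.0219
  (1,2): 0.20·ln(0.9497) = -0.0103
  (2,0): 0.17·ln(0.8213) = -0.0335
  (2,1): 0.10·ln(1.3587) = 0.0307
  (2,2): 0.19·ln(1.0591) = 0.0109
Sum = 0.016 nats.

0.016 nats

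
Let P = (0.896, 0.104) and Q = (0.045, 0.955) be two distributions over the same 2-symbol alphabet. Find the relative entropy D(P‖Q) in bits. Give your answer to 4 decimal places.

D(P‖Q) = Σ p·log₂(p/q).
  0.896·log₂(0.896/0.045) = 3.86669
  0.104·log₂(0.104/0.955) = -0.33269
D(P‖Q) = 3.5340 bits.

3.5340 bits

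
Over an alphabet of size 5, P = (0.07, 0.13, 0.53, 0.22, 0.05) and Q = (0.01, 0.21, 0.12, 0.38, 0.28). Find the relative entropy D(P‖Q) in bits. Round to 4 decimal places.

0.9446 bits

D(P‖Q) = Σ p·log₂(p/q).
  0.07·log₂(0.07/0.01) = 0.19651
  0.13·log₂(0.13/0.21) = -0.08994
  0.53·log₂(0.53/0.12) = 1.13577
  0.22·log₂(0.22/0.38) = -0.17347
  0.05·log₂(0.05/0.28) = -0.12427
D(P‖Q) = 0.9446 bits.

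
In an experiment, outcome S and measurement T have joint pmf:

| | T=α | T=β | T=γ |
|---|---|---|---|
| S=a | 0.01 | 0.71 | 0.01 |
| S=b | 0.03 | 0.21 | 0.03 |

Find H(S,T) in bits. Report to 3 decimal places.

H(S,T) = −Σ p(x,y)·log₂ p(x,y) over all 6 cells.
  cell (a,α): −0.01·log₂0.01 = 0.0664
  cell (a,β): −0.71·log₂0.71 = 0.3508
  cell (a,γ): −0.01·log₂0.01 = 0.0664
  cell (b,α): −0.03·log₂0.03 = 0.1518
  cell (b,β): −0.21·log₂0.21 = 0.4728
  cell (b,γ): −0.03·log₂0.03 = 0.1518
Sum = 1.260 bits.

1.260 bits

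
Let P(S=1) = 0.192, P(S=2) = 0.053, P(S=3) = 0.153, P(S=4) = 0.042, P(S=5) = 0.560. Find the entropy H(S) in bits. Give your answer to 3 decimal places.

H(S) = −Σ p·log₂ p.
  −(0.192)·log₂(0.192) = 0.4571
  −(0.053)·log₂(0.053) = 0.2246
  −(0.153)·log₂(0.153) = 0.4144
  −(0.042)·log₂(0.042) = 0.1921
  −(0.560)·log₂(0.560) = 0.4684
Sum: 0.4571 + 0.2246 + 0.4144 + 0.1921 + 0.4684 = 1.757 bits.

1.757 bits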